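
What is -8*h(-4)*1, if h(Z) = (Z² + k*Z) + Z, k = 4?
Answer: 32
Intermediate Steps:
h(Z) = Z² + 5*Z (h(Z) = (Z² + 4*Z) + Z = Z² + 5*Z)
-8*h(-4)*1 = -(-32)*(5 - 4)*1 = -(-32)*1 = -8*(-4)*1 = 32*1 = 32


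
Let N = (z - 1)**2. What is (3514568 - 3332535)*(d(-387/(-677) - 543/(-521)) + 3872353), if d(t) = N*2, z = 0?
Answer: 704896397715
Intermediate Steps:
N = 1 (N = (0 - 1)**2 = (-1)**2 = 1)
d(t) = 2 (d(t) = 1*2 = 2)
(3514568 - 3332535)*(d(-387/(-677) - 543/(-521)) + 3872353) = (3514568 - 3332535)*(2 + 3872353) = 182033*3872355 = 704896397715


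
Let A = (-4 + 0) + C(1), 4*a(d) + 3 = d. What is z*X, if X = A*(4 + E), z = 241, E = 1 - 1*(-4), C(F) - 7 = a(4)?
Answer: 28197/4 ≈ 7049.3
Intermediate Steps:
a(d) = -¾ + d/4
C(F) = 29/4 (C(F) = 7 + (-¾ + (¼)*4) = 7 + (-¾ + 1) = 7 + ¼ = 29/4)
A = 13/4 (A = (-4 + 0) + 29/4 = -4 + 29/4 = 13/4 ≈ 3.2500)
E = 5 (E = 1 + 4 = 5)
X = 117/4 (X = 13*(4 + 5)/4 = (13/4)*9 = 117/4 ≈ 29.250)
z*X = 241*(117/4) = 28197/4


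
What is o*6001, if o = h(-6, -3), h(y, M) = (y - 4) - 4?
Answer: -84014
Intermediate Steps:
h(y, M) = -8 + y (h(y, M) = (-4 + y) - 4 = -8 + y)
o = -14 (o = -8 - 6 = -14)
o*6001 = -14*6001 = -84014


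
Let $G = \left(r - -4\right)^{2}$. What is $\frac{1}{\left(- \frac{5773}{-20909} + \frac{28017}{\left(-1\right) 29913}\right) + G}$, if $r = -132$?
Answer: $\frac{208483639}{3415658234808} \approx 6.1038 \cdot 10^{-5}$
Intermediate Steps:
$G = 16384$ ($G = \left(-132 - -4\right)^{2} = \left(-132 + \left(8 - 4\right)\right)^{2} = \left(-132 + 4\right)^{2} = \left(-128\right)^{2} = 16384$)
$\frac{1}{\left(- \frac{5773}{-20909} + \frac{28017}{\left(-1\right) 29913}\right) + G} = \frac{1}{\left(- \frac{5773}{-20909} + \frac{28017}{\left(-1\right) 29913}\right) + 16384} = \frac{1}{\left(\left(-5773\right) \left(- \frac{1}{20909}\right) + \frac{28017}{-29913}\right) + 16384} = \frac{1}{\left(\frac{5773}{20909} + 28017 \left(- \frac{1}{29913}\right)\right) + 16384} = \frac{1}{\left(\frac{5773}{20909} - \frac{9339}{9971}\right) + 16384} = \frac{1}{- \frac{137706568}{208483639} + 16384} = \frac{1}{\frac{3415658234808}{208483639}} = \frac{208483639}{3415658234808}$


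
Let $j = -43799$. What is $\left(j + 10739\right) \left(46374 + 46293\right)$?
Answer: $-3063571020$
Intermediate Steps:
$\left(j + 10739\right) \left(46374 + 46293\right) = \left(-43799 + 10739\right) \left(46374 + 46293\right) = \left(-33060\right) 92667 = -3063571020$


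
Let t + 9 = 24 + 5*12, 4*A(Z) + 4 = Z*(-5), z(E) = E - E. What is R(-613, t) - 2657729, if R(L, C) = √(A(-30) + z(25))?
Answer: -2657729 + √146/2 ≈ -2.6577e+6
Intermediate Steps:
z(E) = 0
A(Z) = -1 - 5*Z/4 (A(Z) = -1 + (Z*(-5))/4 = -1 + (-5*Z)/4 = -1 - 5*Z/4)
t = 75 (t = -9 + (24 + 5*12) = -9 + (24 + 60) = -9 + 84 = 75)
R(L, C) = √146/2 (R(L, C) = √((-1 - 5/4*(-30)) + 0) = √((-1 + 75/2) + 0) = √(73/2 + 0) = √(73/2) = √146/2)
R(-613, t) - 2657729 = √146/2 - 2657729 = -2657729 + √146/2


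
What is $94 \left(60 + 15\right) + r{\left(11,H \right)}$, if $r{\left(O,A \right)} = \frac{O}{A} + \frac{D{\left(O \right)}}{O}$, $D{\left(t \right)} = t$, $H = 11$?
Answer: $7052$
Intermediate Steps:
$r{\left(O,A \right)} = 1 + \frac{O}{A}$ ($r{\left(O,A \right)} = \frac{O}{A} + \frac{O}{O} = \frac{O}{A} + 1 = 1 + \frac{O}{A}$)
$94 \left(60 + 15\right) + r{\left(11,H \right)} = 94 \left(60 + 15\right) + \frac{11 + 11}{11} = 94 \cdot 75 + \frac{1}{11} \cdot 22 = 7050 + 2 = 7052$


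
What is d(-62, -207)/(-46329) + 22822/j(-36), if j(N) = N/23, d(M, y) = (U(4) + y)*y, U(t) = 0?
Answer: -4053318773/277974 ≈ -14582.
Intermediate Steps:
d(M, y) = y² (d(M, y) = (0 + y)*y = y*y = y²)
j(N) = N/23 (j(N) = N*(1/23) = N/23)
d(-62, -207)/(-46329) + 22822/j(-36) = (-207)²/(-46329) + 22822/(((1/23)*(-36))) = 42849*(-1/46329) + 22822/(-36/23) = -14283/15443 + 22822*(-23/36) = -14283/15443 - 262453/18 = -4053318773/277974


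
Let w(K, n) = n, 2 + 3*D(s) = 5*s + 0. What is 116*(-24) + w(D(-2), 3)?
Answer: -2781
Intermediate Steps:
D(s) = -⅔ + 5*s/3 (D(s) = -⅔ + (5*s + 0)/3 = -⅔ + (5*s)/3 = -⅔ + 5*s/3)
116*(-24) + w(D(-2), 3) = 116*(-24) + 3 = -2784 + 3 = -2781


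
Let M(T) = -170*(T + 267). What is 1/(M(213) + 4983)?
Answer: -1/76617 ≈ -1.3052e-5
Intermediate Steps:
M(T) = -45390 - 170*T (M(T) = -170*(267 + T) = -45390 - 170*T)
1/(M(213) + 4983) = 1/((-45390 - 170*213) + 4983) = 1/((-45390 - 36210) + 4983) = 1/(-81600 + 4983) = 1/(-76617) = -1/76617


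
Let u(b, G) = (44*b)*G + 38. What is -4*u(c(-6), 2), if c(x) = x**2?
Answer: -12824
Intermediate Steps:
u(b, G) = 38 + 44*G*b (u(b, G) = 44*G*b + 38 = 38 + 44*G*b)
-4*u(c(-6), 2) = -4*(38 + 44*2*(-6)**2) = -4*(38 + 44*2*36) = -4*(38 + 3168) = -4*3206 = -12824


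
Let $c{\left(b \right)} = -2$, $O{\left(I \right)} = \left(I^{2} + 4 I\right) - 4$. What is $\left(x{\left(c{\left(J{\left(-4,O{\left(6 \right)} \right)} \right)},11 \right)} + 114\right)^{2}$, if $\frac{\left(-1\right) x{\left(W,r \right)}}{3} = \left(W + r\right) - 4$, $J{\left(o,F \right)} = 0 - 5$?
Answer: $9801$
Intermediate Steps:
$O{\left(I \right)} = -4 + I^{2} + 4 I$
$J{\left(o,F \right)} = -5$
$x{\left(W,r \right)} = 12 - 3 W - 3 r$ ($x{\left(W,r \right)} = - 3 \left(\left(W + r\right) - 4\right) = - 3 \left(-4 + W + r\right) = 12 - 3 W - 3 r$)
$\left(x{\left(c{\left(J{\left(-4,O{\left(6 \right)} \right)} \right)},11 \right)} + 114\right)^{2} = \left(\left(12 - -6 - 33\right) + 114\right)^{2} = \left(\left(12 + 6 - 33\right) + 114\right)^{2} = \left(-15 + 114\right)^{2} = 99^{2} = 9801$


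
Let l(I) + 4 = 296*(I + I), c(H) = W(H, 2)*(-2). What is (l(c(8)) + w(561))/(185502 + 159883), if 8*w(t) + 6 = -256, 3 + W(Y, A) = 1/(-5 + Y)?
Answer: 37447/4144620 ≈ 0.0090351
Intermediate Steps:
W(Y, A) = -3 + 1/(-5 + Y)
w(t) = -131/4 (w(t) = -3/4 + (1/8)*(-256) = -3/4 - 32 = -131/4)
c(H) = -2*(16 - 3*H)/(-5 + H) (c(H) = ((16 - 3*H)/(-5 + H))*(-2) = -2*(16 - 3*H)/(-5 + H))
l(I) = -4 + 592*I (l(I) = -4 + 296*(I + I) = -4 + 296*(2*I) = -4 + 592*I)
(l(c(8)) + w(561))/(185502 + 159883) = ((-4 + 592*(2*(-16 + 3*8)/(-5 + 8))) - 131/4)/(185502 + 159883) = ((-4 + 592*(2*(-16 + 24)/3)) - 131/4)/345385 = ((-4 + 592*(2*(1/3)*8)) - 131/4)*(1/345385) = ((-4 + 592*(16/3)) - 131/4)*(1/345385) = ((-4 + 9472/3) - 131/4)*(1/345385) = (9460/3 - 131/4)*(1/345385) = (37447/12)*(1/345385) = 37447/4144620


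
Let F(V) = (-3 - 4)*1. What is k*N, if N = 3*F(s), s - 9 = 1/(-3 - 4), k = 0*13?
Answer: 0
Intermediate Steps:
k = 0
s = 62/7 (s = 9 + 1/(-3 - 4) = 9 + 1/(-7) = 9 - ⅐ = 62/7 ≈ 8.8571)
F(V) = -7 (F(V) = -7*1 = -7)
N = -21 (N = 3*(-7) = -21)
k*N = 0*(-21) = 0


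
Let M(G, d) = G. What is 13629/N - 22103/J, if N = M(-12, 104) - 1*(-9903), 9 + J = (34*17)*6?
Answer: -2721874/543063 ≈ -5.0121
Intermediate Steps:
J = 3459 (J = -9 + (34*17)*6 = -9 + 578*6 = -9 + 3468 = 3459)
N = 9891 (N = -12 - 1*(-9903) = -12 + 9903 = 9891)
13629/N - 22103/J = 13629/9891 - 22103/3459 = 13629*(1/9891) - 22103*1/3459 = 649/471 - 22103/3459 = -2721874/543063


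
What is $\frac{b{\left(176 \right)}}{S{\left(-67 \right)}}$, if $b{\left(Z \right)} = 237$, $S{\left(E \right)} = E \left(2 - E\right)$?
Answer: $- \frac{79}{1541} \approx -0.051265$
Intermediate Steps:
$\frac{b{\left(176 \right)}}{S{\left(-67 \right)}} = \frac{237}{\left(-67\right) \left(2 - -67\right)} = \frac{237}{\left(-67\right) \left(2 + 67\right)} = \frac{237}{\left(-67\right) 69} = \frac{237}{-4623} = 237 \left(- \frac{1}{4623}\right) = - \frac{79}{1541}$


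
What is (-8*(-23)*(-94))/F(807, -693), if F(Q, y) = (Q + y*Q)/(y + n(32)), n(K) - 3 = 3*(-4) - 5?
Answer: -3057068/139611 ≈ -21.897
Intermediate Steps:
n(K) = -14 (n(K) = 3 + (3*(-4) - 5) = 3 + (-12 - 5) = 3 - 17 = -14)
F(Q, y) = (Q + Q*y)/(-14 + y) (F(Q, y) = (Q + y*Q)/(y - 14) = (Q + Q*y)/(-14 + y))
(-8*(-23)*(-94))/F(807, -693) = (-8*(-23)*(-94))/((807*(1 - 693)/(-14 - 693))) = (184*(-94))/((807*(-692)/(-707))) = -17296/(807*(-1/707)*(-692)) = -17296/558444/707 = -17296*707/558444 = -3057068/139611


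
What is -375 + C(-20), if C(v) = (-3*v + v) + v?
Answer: -355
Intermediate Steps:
C(v) = -v (C(v) = -2*v + v = -v)
-375 + C(-20) = -375 - 1*(-20) = -375 + 20 = -355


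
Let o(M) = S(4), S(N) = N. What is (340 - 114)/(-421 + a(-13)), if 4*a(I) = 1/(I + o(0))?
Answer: -8136/15157 ≈ -0.53678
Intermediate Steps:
o(M) = 4
a(I) = 1/(4*(4 + I)) (a(I) = 1/(4*(I + 4)) = 1/(4*(4 + I)))
(340 - 114)/(-421 + a(-13)) = (340 - 114)/(-421 + 1/(4*(4 - 13))) = 226/(-421 + (¼)/(-9)) = 226/(-421 + (¼)*(-⅑)) = 226/(-421 - 1/36) = 226/(-15157/36) = 226*(-36/15157) = -8136/15157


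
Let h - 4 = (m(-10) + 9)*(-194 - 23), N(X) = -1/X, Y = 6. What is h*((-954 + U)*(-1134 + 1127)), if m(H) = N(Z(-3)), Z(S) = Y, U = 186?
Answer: -10283392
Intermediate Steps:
Z(S) = 6
m(H) = -1/6
h = -11477/6 (h = 4 + (-1/6 + 9)*(-194 - 23) = 4 + (53/6)*(-217) = 4 - 11501/6 = -11477/6 ≈ -1912.8)
h*((-954 + U)*(-1134 + 1127)) = -11477*(-954 + 186)*(-1134 + 1127)/6 = -(-1469056)*(-7) = -11477/6*5376 = -10283392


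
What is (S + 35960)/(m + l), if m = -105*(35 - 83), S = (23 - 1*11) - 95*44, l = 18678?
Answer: 15896/11859 ≈ 1.3404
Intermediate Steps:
S = -4168 (S = (23 - 11) - 4180 = 12 - 4180 = -4168)
m = 5040 (m = -105*(-48) = 5040)
(S + 35960)/(m + l) = (-4168 + 35960)/(5040 + 18678) = 31792/23718 = 31792*(1/23718) = 15896/11859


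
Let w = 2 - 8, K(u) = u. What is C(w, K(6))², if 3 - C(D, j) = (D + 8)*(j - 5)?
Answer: 1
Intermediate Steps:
w = -6
C(D, j) = 3 - (-5 + j)*(8 + D) (C(D, j) = 3 - (D + 8)*(j - 5) = 3 - (8 + D)*(-5 + j) = 3 - (-5 + j)*(8 + D))
C(w, K(6))² = (43 - 8*6 + 5*(-6) - 1*(-6)*6)² = (43 - 48 - 30 + 36)² = 1² = 1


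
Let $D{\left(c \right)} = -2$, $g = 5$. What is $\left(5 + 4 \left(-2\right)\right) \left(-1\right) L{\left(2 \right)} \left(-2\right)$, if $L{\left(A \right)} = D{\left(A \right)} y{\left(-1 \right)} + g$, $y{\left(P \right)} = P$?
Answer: $-42$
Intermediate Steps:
$L{\left(A \right)} = 7$ ($L{\left(A \right)} = \left(-2\right) \left(-1\right) + 5 = 2 + 5 = 7$)
$\left(5 + 4 \left(-2\right)\right) \left(-1\right) L{\left(2 \right)} \left(-2\right) = \left(5 + 4 \left(-2\right)\right) \left(-1\right) 7 \left(-2\right) = \left(5 - 8\right) \left(-1\right) 7 \left(-2\right) = \left(-3\right) \left(-1\right) 7 \left(-2\right) = 3 \cdot 7 \left(-2\right) = 21 \left(-2\right) = -42$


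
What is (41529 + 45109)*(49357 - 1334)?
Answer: 4160616674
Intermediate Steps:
(41529 + 45109)*(49357 - 1334) = 86638*48023 = 4160616674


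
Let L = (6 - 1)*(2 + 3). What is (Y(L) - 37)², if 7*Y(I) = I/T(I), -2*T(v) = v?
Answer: 68121/49 ≈ 1390.2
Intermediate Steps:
T(v) = -v/2
L = 25 (L = 5*5 = 25)
Y(I) = -2/7 (Y(I) = (I/((-I/2)))/7 = (I*(-2/I))/7 = (⅐)*(-2) = -2/7)
(Y(L) - 37)² = (-2/7 - 37)² = (-261/7)² = 68121/49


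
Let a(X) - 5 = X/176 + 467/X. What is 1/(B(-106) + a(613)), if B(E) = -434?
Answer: -107888/45825991 ≈ -0.0023543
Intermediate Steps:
a(X) = 5 + 467/X + X/176 (a(X) = 5 + (X/176 + 467/X) = 5 + (467/X + X/176) = 5 + 467/X + X/176)
1/(B(-106) + a(613)) = 1/(-434 + (5 + 467/613 + (1/176)*613)) = 1/(-434 + (5 + 467*(1/613) + 613/176)) = 1/(-434 + (5 + 467/613 + 613/176)) = 1/(-434 + 997401/107888) = 1/(-45825991/107888) = -107888/45825991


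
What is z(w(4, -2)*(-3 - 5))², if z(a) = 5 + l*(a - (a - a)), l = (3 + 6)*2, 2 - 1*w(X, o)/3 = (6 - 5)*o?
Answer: 2968729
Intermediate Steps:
w(X, o) = 6 - 3*o (w(X, o) = 6 - 3*(6 - 5)*o = 6 - 3*o)
l = 18 (l = 9*2 = 18)
z(a) = 5 + 18*a (z(a) = 5 + 18*(a - (a - a)) = 5 + 18*(a - 1*0) = 5 + 18*(a + 0) = 5 + 18*a)
z(w(4, -2)*(-3 - 5))² = (5 + 18*((6 - 3*(-2))*(-3 - 5)))² = (5 + 18*((6 + 6)*(-8)))² = (5 + 18*(12*(-8)))² = (5 + 18*(-96))² = (5 - 1728)² = (-1723)² = 2968729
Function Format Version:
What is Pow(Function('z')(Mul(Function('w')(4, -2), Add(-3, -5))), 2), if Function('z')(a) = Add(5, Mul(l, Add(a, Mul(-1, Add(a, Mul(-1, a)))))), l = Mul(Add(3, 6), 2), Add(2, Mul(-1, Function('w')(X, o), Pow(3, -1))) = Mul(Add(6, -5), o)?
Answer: 2968729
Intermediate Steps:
Function('w')(X, o) = Add(6, Mul(-3, o)) (Function('w')(X, o) = Add(6, Mul(-3, Mul(Add(6, -5), o))) = Add(6, Mul(-3, Mul(1, o))) = Add(6, Mul(-3, o)))
l = 18 (l = Mul(9, 2) = 18)
Function('z')(a) = Add(5, Mul(18, a)) (Function('z')(a) = Add(5, Mul(18, Add(a, Mul(-1, Add(a, Mul(-1, a)))))) = Add(5, Mul(18, Add(a, Mul(-1, 0)))) = Add(5, Mul(18, Add(a, 0))) = Add(5, Mul(18, a)))
Pow(Function('z')(Mul(Function('w')(4, -2), Add(-3, -5))), 2) = Pow(Add(5, Mul(18, Mul(Add(6, Mul(-3, -2)), Add(-3, -5)))), 2) = Pow(Add(5, Mul(18, Mul(Add(6, 6), -8))), 2) = Pow(Add(5, Mul(18, Mul(12, -8))), 2) = Pow(Add(5, Mul(18, -96)), 2) = Pow(Add(5, -1728), 2) = Pow(-1723, 2) = 2968729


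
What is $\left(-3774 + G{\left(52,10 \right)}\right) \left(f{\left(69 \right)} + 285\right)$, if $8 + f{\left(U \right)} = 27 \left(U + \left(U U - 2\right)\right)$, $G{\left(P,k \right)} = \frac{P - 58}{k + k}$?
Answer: $- \frac{4930481319}{10} \approx -4.9305 \cdot 10^{8}$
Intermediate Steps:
$G{\left(P,k \right)} = \frac{-58 + P}{2 k}$
$f{\left(U \right)} = -62 + 27 U + 27 U^{2}$ ($f{\left(U \right)} = -8 + 27 \left(U + \left(U U - 2\right)\right) = -8 + 27 \left(U + \left(U^{2} - 2\right)\right) = -8 + 27 \left(U + \left(-2 + U^{2}\right)\right) = -8 + 27 \left(-2 + U + U^{2}\right) = -8 + \left(-54 + 27 U + 27 U^{2}\right) = -62 + 27 U + 27 U^{2}$)
$\left(-3774 + G{\left(52,10 \right)}\right) \left(f{\left(69 \right)} + 285\right) = \left(-3774 + \frac{-58 + 52}{2 \cdot 10}\right) \left(\left(-62 + 27 \cdot 69 + 27 \cdot 69^{2}\right) + 285\right) = \left(-3774 + \frac{1}{2} \cdot \frac{1}{10} \left(-6\right)\right) \left(\left(-62 + 1863 + 27 \cdot 4761\right) + 285\right) = \left(-3774 - \frac{3}{10}\right) \left(\left(-62 + 1863 + 128547\right) + 285\right) = - \frac{37743 \left(130348 + 285\right)}{10} = \left(- \frac{37743}{10}\right) 130633 = - \frac{4930481319}{10}$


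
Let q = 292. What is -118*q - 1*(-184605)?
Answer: 150149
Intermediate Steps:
-118*q - 1*(-184605) = -118*292 - 1*(-184605) = -34456 + 184605 = 150149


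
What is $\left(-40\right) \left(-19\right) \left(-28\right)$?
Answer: $-21280$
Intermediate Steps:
$\left(-40\right) \left(-19\right) \left(-28\right) = 760 \left(-28\right) = -21280$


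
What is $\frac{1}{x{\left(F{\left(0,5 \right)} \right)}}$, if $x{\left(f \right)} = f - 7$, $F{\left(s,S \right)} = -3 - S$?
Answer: $- \frac{1}{15} \approx -0.066667$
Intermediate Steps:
$x{\left(f \right)} = -7 + f$ ($x{\left(f \right)} = f - 7 = -7 + f$)
$\frac{1}{x{\left(F{\left(0,5 \right)} \right)}} = \frac{1}{-7 - 8} = \frac{1}{-15} = - \frac{1}{15}$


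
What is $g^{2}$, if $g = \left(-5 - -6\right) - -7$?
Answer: $64$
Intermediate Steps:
$g = 8$ ($g = \left(-5 + 6\right) + 7 = 1 + 7 = 8$)
$g^{2} = 8^{2} = 64$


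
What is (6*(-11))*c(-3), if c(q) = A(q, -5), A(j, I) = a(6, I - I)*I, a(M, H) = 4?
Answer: 1320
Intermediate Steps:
A(j, I) = 4*I
c(q) = -20 (c(q) = 4*(-5) = -20)
(6*(-11))*c(-3) = (6*(-11))*(-20) = -66*(-20) = 1320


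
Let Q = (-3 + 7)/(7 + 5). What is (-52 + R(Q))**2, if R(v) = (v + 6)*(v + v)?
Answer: 184900/81 ≈ 2282.7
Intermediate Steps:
Q = 1/3 (Q = 4/12 = 4*(1/12) = 1/3 ≈ 0.33333)
R(v) = 2*v*(6 + v) (R(v) = (6 + v)*(2*v) = 2*v*(6 + v))
(-52 + R(Q))**2 = (-52 + 2*(1/3)*(6 + 1/3))**2 = (-52 + 2*(1/3)*(19/3))**2 = (-52 + 38/9)**2 = (-430/9)**2 = 184900/81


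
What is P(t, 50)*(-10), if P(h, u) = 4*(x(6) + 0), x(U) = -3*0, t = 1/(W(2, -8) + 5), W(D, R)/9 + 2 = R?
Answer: 0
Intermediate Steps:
W(D, R) = -18 + 9*R
t = -1/85 (t = 1/((-18 + 9*(-8)) + 5) = 1/((-18 - 72) + 5) = 1/(-90 + 5) = 1/(-85) = -1/85 ≈ -0.011765)
x(U) = 0
P(h, u) = 0 (P(h, u) = 4*(0 + 0) = 4*0 = 0)
P(t, 50)*(-10) = 0*(-10) = 0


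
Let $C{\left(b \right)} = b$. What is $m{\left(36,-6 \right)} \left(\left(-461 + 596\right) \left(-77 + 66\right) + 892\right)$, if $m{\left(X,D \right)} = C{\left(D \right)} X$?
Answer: $128088$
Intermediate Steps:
$m{\left(X,D \right)} = D X$
$m{\left(36,-6 \right)} \left(\left(-461 + 596\right) \left(-77 + 66\right) + 892\right) = \left(-6\right) 36 \left(\left(-461 + 596\right) \left(-77 + 66\right) + 892\right) = - 216 \left(135 \left(-11\right) + 892\right) = - 216 \left(-1485 + 892\right) = \left(-216\right) \left(-593\right) = 128088$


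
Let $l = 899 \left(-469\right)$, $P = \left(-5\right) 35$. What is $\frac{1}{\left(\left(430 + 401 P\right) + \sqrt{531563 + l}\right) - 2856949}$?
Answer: $- \frac{1463347}{4282768829852} - \frac{\sqrt{27483}}{4282768829852} \approx -3.4172 \cdot 10^{-7}$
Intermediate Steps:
$P = -175$
$l = -421631$
$\frac{1}{\left(\left(430 + 401 P\right) + \sqrt{531563 + l}\right) - 2856949} = \frac{1}{\left(\left(430 + 401 \left(-175\right)\right) + \sqrt{531563 - 421631}\right) - 2856949} = \frac{1}{\left(\left(430 - 70175\right) + \sqrt{109932}\right) - 2856949} = \frac{1}{\left(-69745 + 2 \sqrt{27483}\right) - 2856949} = \frac{1}{-2926694 + 2 \sqrt{27483}}$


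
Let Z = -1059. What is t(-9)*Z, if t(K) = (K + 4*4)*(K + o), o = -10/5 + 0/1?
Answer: 81543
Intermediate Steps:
o = -2 (o = -10*1/5 + 0*1 = -2 + 0 = -2)
t(K) = (-2 + K)*(16 + K) (t(K) = (K + 4*4)*(K - 2) = (K + 16)*(-2 + K) = (16 + K)*(-2 + K) = (-2 + K)*(16 + K))
t(-9)*Z = (-32 + (-9)**2 + 14*(-9))*(-1059) = (-32 + 81 - 126)*(-1059) = -77*(-1059) = 81543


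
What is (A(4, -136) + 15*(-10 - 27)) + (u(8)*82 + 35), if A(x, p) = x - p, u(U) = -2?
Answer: -544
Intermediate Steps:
(A(4, -136) + 15*(-10 - 27)) + (u(8)*82 + 35) = ((4 - 1*(-136)) + 15*(-10 - 27)) + (-2*82 + 35) = ((4 + 136) + 15*(-37)) + (-164 + 35) = (140 - 555) - 129 = -415 - 129 = -544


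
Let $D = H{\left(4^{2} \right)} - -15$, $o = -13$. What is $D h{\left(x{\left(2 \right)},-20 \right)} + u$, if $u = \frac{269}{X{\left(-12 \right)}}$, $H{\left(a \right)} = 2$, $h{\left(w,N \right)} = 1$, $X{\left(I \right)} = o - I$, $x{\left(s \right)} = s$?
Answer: $-252$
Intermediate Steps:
$X{\left(I \right)} = -13 - I$
$u = -269$ ($u = \frac{269}{-13 - -12} = \frac{269}{-13 + 12} = \frac{269}{-1} = 269 \left(-1\right) = -269$)
$D = 17$ ($D = 2 - -15 = 2 + 15 = 17$)
$D h{\left(x{\left(2 \right)},-20 \right)} + u = 17 \cdot 1 - 269 = 17 - 269 = -252$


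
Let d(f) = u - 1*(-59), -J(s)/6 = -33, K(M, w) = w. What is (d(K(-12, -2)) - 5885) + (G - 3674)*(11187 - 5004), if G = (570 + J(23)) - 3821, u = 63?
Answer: -41598804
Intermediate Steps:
J(s) = 198 (J(s) = -6*(-33) = 198)
d(f) = 122 (d(f) = 63 - 1*(-59) = 63 + 59 = 122)
G = -3053 (G = (570 + 198) - 3821 = 768 - 3821 = -3053)
(d(K(-12, -2)) - 5885) + (G - 3674)*(11187 - 5004) = (122 - 5885) + (-3053 - 3674)*(11187 - 5004) = -5763 - 6727*6183 = -5763 - 41593041 = -41598804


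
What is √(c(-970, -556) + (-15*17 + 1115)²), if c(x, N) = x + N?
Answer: √738074 ≈ 859.11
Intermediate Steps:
c(x, N) = N + x
√(c(-970, -556) + (-15*17 + 1115)²) = √((-556 - 970) + (-15*17 + 1115)²) = √(-1526 + (-255 + 1115)²) = √(-1526 + 860²) = √(-1526 + 739600) = √738074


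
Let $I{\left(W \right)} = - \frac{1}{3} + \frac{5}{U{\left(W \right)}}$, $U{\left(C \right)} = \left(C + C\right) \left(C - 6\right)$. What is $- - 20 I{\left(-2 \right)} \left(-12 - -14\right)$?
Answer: $- \frac{85}{12} \approx -7.0833$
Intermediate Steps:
$U{\left(C \right)} = 2 C \left(-6 + C\right)$ ($U{\left(C \right)} = 2 C \left(C - 6\right) = 2 C \left(-6 + C\right)$)
$I{\left(W \right)} = - \frac{1}{3} + \frac{5}{2 W \left(-6 + W\right)}$
$- - 20 I{\left(-2 \right)} \left(-12 - -14\right) = - - 20 \frac{15 - - 4 \left(-6 - 2\right)}{6 \left(-2\right) \left(-6 - 2\right)} \left(-12 - -14\right) = - - 20 \cdot \frac{1}{6} \left(- \frac{1}{2}\right) \frac{1}{-8} \left(15 - \left(-4\right) \left(-8\right)\right) \left(-12 + 14\right) = - - 20 \cdot \frac{1}{6} \left(- \frac{1}{2}\right) \left(- \frac{1}{8}\right) \left(15 - 32\right) 2 = - - 20 \cdot \frac{1}{6} \left(- \frac{1}{2}\right) \left(- \frac{1}{8}\right) \left(-17\right) 2 = - \left(-20\right) \left(- \frac{17}{96}\right) 2 = - \frac{85 \cdot 2}{24} = \left(-1\right) \frac{85}{12} = - \frac{85}{12}$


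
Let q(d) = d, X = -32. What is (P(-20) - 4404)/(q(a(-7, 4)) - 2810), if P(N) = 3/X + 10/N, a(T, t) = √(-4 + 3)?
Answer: 198030535/126337616 + 140947*I/252675232 ≈ 1.5675 + 0.00055782*I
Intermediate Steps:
a(T, t) = I (a(T, t) = √(-1) = I)
P(N) = -3/32 + 10/N (P(N) = 3/(-32) + 10/N = 3*(-1/32) + 10/N = -3/32 + 10/N)
(P(-20) - 4404)/(q(a(-7, 4)) - 2810) = ((-3/32 + 10/(-20)) - 4404)/(I - 2810) = ((-3/32 + 10*(-1/20)) - 4404)/(-2810 + I) = ((-3/32 - ½) - 4404)*((-2810 - I)/7896101) = (-19/32 - 4404)*((-2810 - I)/7896101) = -140947*(-2810 - I)/252675232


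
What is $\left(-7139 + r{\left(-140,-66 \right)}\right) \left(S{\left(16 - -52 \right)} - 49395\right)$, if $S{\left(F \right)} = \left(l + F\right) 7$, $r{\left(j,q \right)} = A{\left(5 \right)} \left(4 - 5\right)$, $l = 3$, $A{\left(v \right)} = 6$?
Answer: $349376210$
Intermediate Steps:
$r{\left(j,q \right)} = -6$ ($r{\left(j,q \right)} = 6 \left(4 - 5\right) = 6 \left(-1\right) = -6$)
$S{\left(F \right)} = 21 + 7 F$ ($S{\left(F \right)} = \left(3 + F\right) 7 = 21 + 7 F$)
$\left(-7139 + r{\left(-140,-66 \right)}\right) \left(S{\left(16 - -52 \right)} - 49395\right) = \left(-7139 - 6\right) \left(\left(21 + 7 \left(16 - -52\right)\right) - 49395\right) = - 7145 \left(\left(21 + 7 \left(16 + 52\right)\right) - 49395\right) = - 7145 \left(\left(21 + 7 \cdot 68\right) - 49395\right) = - 7145 \left(\left(21 + 476\right) - 49395\right) = - 7145 \left(497 - 49395\right) = \left(-7145\right) \left(-48898\right) = 349376210$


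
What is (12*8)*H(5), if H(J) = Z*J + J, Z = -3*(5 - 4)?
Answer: -960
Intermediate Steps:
Z = -3 (Z = -3*1 = -3)
H(J) = -2*J (H(J) = -3*J + J = -2*J)
(12*8)*H(5) = (12*8)*(-2*5) = 96*(-10) = -960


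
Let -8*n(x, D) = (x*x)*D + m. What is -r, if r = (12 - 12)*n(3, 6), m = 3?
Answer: 0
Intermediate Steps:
n(x, D) = -3/8 - D*x**2/8 (n(x, D) = -((x*x)*D + 3)/8 = -(x**2*D + 3)/8 = -(D*x**2 + 3)/8 = -(3 + D*x**2)/8 = -3/8 - D*x**2/8)
r = 0 (r = (12 - 12)*(-3/8 - 1/8*6*3**2) = 0*(-3/8 - 1/8*6*9) = 0*(-3/8 - 27/4) = 0*(-57/8) = 0)
-r = -1*0 = 0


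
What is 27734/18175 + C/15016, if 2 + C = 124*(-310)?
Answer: -141114803/136457900 ≈ -1.0341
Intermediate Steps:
C = -38442 (C = -2 + 124*(-310) = -2 - 38440 = -38442)
27734/18175 + C/15016 = 27734/18175 - 38442/15016 = 27734*(1/18175) - 38442*1/15016 = 27734/18175 - 19221/7508 = -141114803/136457900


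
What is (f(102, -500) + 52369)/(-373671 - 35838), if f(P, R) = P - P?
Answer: -52369/409509 ≈ -0.12788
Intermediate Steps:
f(P, R) = 0
(f(102, -500) + 52369)/(-373671 - 35838) = (0 + 52369)/(-373671 - 35838) = 52369/(-409509) = 52369*(-1/409509) = -52369/409509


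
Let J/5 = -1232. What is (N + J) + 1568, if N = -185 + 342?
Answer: -4435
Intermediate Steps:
J = -6160 (J = 5*(-1232) = -6160)
N = 157
(N + J) + 1568 = (157 - 6160) + 1568 = -6003 + 1568 = -4435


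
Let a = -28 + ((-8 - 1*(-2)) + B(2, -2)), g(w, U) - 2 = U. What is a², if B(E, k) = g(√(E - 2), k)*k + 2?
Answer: 1024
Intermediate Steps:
g(w, U) = 2 + U
B(E, k) = 2 + k*(2 + k) (B(E, k) = (2 + k)*k + 2 = k*(2 + k) + 2 = 2 + k*(2 + k))
a = -32 (a = -28 + ((-8 - 1*(-2)) + (2 - 2*(2 - 2))) = -28 + ((-8 + 2) + (2 - 2*0)) = -28 + (-6 + (2 + 0)) = -28 + (-6 + 2) = -28 - 4 = -32)
a² = (-32)² = 1024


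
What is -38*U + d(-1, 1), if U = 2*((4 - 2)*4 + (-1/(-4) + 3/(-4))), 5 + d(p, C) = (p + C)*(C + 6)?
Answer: -575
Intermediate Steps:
d(p, C) = -5 + (6 + C)*(C + p) (d(p, C) = -5 + (p + C)*(C + 6) = -5 + (C + p)*(6 + C) = -5 + (6 + C)*(C + p))
U = 15 (U = 2*(2*4 + (-1*(-¼) + 3*(-¼))) = 2*(8 + (¼ - ¾)) = 2*(8 - ½) = 2*(15/2) = 15)
-38*U + d(-1, 1) = -38*15 + (-5 + 1² + 6*1 + 6*(-1) + 1*(-1)) = -570 + (-5 + 1 + 6 - 6 - 1) = -570 - 5 = -575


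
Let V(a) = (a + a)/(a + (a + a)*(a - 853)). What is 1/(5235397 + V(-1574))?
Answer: 4853/25407381639 ≈ 1.9101e-7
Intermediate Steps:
V(a) = 2*a/(a + 2*a*(-853 + a)) (V(a) = (2*a)/(a + (2*a)*(-853 + a)) = (2*a)/(a + 2*a*(-853 + a)) = 2*a/(a + 2*a*(-853 + a)))
1/(5235397 + V(-1574)) = 1/(5235397 + 2/(-1705 + 2*(-1574))) = 1/(5235397 + 2/(-1705 - 3148)) = 1/(5235397 + 2/(-4853)) = 1/(5235397 + 2*(-1/4853)) = 1/(5235397 - 2/4853) = 1/(25407381639/4853) = 4853/25407381639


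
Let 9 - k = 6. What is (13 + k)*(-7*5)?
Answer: -560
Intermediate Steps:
k = 3 (k = 9 - 1*6 = 9 - 6 = 3)
(13 + k)*(-7*5) = (13 + 3)*(-7*5) = 16*(-35) = -560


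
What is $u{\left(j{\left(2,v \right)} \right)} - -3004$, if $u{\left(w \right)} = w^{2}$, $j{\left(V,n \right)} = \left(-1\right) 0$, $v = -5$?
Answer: $3004$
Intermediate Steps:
$j{\left(V,n \right)} = 0$
$u{\left(j{\left(2,v \right)} \right)} - -3004 = 0^{2} - -3004 = 0 + 3004 = 3004$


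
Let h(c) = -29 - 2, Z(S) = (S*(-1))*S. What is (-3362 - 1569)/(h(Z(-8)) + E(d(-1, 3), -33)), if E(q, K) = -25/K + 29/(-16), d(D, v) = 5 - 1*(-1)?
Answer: 2603568/16925 ≈ 153.83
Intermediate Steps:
d(D, v) = 6 (d(D, v) = 5 + 1 = 6)
Z(S) = -S² (Z(S) = (-S)*S = -S²)
E(q, K) = -29/16 - 25/K (E(q, K) = -25/K + 29*(-1/16) = -25/K - 29/16 = -29/16 - 25/K)
h(c) = -31
(-3362 - 1569)/(h(Z(-8)) + E(d(-1, 3), -33)) = (-3362 - 1569)/(-31 + (-29/16 - 25/(-33))) = -4931/(-31 + (-29/16 - 25*(-1/33))) = -4931/(-31 + (-29/16 + 25/33)) = -4931/(-31 - 557/528) = -4931/(-16925/528) = -4931*(-528/16925) = 2603568/16925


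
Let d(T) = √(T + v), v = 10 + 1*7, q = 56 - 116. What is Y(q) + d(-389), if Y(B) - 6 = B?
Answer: -54 + 2*I*√93 ≈ -54.0 + 19.287*I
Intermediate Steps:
q = -60
v = 17 (v = 10 + 7 = 17)
d(T) = √(17 + T) (d(T) = √(T + 17) = √(17 + T))
Y(B) = 6 + B
Y(q) + d(-389) = (6 - 60) + √(17 - 389) = -54 + √(-372) = -54 + 2*I*√93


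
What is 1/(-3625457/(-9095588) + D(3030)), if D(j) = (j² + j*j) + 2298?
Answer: 9095588/167032273025081 ≈ 5.4454e-8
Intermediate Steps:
D(j) = 2298 + 2*j² (D(j) = (j² + j²) + 2298 = 2*j² + 2298 = 2298 + 2*j²)
1/(-3625457/(-9095588) + D(3030)) = 1/(-3625457/(-9095588) + (2298 + 2*3030²)) = 1/(-3625457*(-1/9095588) + (2298 + 2*9180900)) = 1/(3625457/9095588 + (2298 + 18361800)) = 1/(3625457/9095588 + 18364098) = 1/(167032273025081/9095588) = 9095588/167032273025081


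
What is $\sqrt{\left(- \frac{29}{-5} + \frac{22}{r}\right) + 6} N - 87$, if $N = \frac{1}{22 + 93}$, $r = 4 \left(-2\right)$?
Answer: $-87 + \frac{\sqrt{905}}{1150} \approx -86.974$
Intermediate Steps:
$r = -8$
$N = \frac{1}{115} \approx 0.0086956$
$\sqrt{\left(- \frac{29}{-5} + \frac{22}{r}\right) + 6} N - 87 = \sqrt{\left(- \frac{29}{-5} + \frac{22}{-8}\right) + 6} \cdot \frac{1}{115} - 87 = \sqrt{\left(\left(-29\right) \left(- \frac{1}{5}\right) + 22 \left(- \frac{1}{8}\right)\right) + 6} \cdot \frac{1}{115} - 87 = \sqrt{\left(\frac{29}{5} - \frac{11}{4}\right) + 6} \cdot \frac{1}{115} - 87 = \sqrt{\frac{61}{20} + 6} \cdot \frac{1}{115} - 87 = \sqrt{\frac{181}{20}} \cdot \frac{1}{115} - 87 = \frac{\sqrt{905}}{10} \cdot \frac{1}{115} - 87 = \frac{\sqrt{905}}{1150} - 87 = -87 + \frac{\sqrt{905}}{1150}$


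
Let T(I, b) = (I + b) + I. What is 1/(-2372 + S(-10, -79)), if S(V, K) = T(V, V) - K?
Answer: -1/2323 ≈ -0.00043048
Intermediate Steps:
T(I, b) = b + 2*I
S(V, K) = -K + 3*V (S(V, K) = (V + 2*V) - K = 3*V - K = -K + 3*V)
1/(-2372 + S(-10, -79)) = 1/(-2372 + (-1*(-79) + 3*(-10))) = 1/(-2372 + (79 - 30)) = 1/(-2372 + 49) = 1/(-2323) = -1/2323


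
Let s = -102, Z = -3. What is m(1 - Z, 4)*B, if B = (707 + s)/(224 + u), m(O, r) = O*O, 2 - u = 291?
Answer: -1936/13 ≈ -148.92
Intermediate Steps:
u = -289 (u = 2 - 1*291 = 2 - 291 = -289)
m(O, r) = O²
B = -121/13 (B = (707 - 102)/(224 - 289) = 605/(-65) = 605*(-1/65) = -121/13 ≈ -9.3077)
m(1 - Z, 4)*B = (1 - 1*(-3))²*(-121/13) = (1 + 3)²*(-121/13) = 4²*(-121/13) = 16*(-121/13) = -1936/13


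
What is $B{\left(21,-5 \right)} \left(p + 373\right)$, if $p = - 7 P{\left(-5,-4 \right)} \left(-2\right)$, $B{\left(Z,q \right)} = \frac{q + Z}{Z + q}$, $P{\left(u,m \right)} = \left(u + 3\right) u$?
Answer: $513$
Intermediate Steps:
$P{\left(u,m \right)} = u \left(3 + u\right)$ ($P{\left(u,m \right)} = \left(3 + u\right) u = u \left(3 + u\right)$)
$B{\left(Z,q \right)} = 1$ ($B{\left(Z,q \right)} = \frac{Z + q}{Z + q} = 1$)
$p = 140$ ($p = - 7 \left(- 5 \left(3 - 5\right)\right) \left(-2\right) = - 7 \left(\left(-5\right) \left(-2\right)\right) \left(-2\right) = \left(-7\right) 10 \left(-2\right) = \left(-70\right) \left(-2\right) = 140$)
$B{\left(21,-5 \right)} \left(p + 373\right) = 1 \left(140 + 373\right) = 1 \cdot 513 = 513$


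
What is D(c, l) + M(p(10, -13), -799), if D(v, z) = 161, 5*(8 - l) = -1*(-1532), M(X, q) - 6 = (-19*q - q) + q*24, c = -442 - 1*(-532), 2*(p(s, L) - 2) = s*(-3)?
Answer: -3029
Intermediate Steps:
p(s, L) = 2 - 3*s/2 (p(s, L) = 2 + (s*(-3))/2 = 2 + (-3*s)/2 = 2 - 3*s/2)
c = 90 (c = -442 + 532 = 90)
M(X, q) = 6 + 4*q (M(X, q) = 6 + ((-19*q - q) + q*24) = 6 + (-20*q + 24*q) = 6 + 4*q)
l = -1492/5 (l = 8 - (-1)*(-1532)/5 = 8 - ⅕*1532 = 8 - 1532/5 = -1492/5 ≈ -298.40)
D(c, l) + M(p(10, -13), -799) = 161 + (6 + 4*(-799)) = 161 + (6 - 3196) = 161 - 3190 = -3029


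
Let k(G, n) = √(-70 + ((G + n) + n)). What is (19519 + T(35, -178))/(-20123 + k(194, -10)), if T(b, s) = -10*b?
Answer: -385737787/404935025 - 38338*√26/404935025 ≈ -0.95307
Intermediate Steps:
k(G, n) = √(-70 + G + 2*n) (k(G, n) = √(-70 + (G + 2*n)) = √(-70 + G + 2*n))
(19519 + T(35, -178))/(-20123 + k(194, -10)) = (19519 - 10*35)/(-20123 + √(-70 + 194 + 2*(-10))) = (19519 - 350)/(-20123 + √(-70 + 194 - 20)) = 19169/(-20123 + √104) = 19169/(-20123 + 2*√26)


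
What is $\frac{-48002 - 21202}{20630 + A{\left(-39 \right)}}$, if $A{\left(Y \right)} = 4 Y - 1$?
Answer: $- \frac{69204}{20473} \approx -3.3803$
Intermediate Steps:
$A{\left(Y \right)} = -1 + 4 Y$
$\frac{-48002 - 21202}{20630 + A{\left(-39 \right)}} = \frac{-48002 - 21202}{20630 + \left(-1 + 4 \left(-39\right)\right)} = - \frac{69204}{20630 - 157} = - \frac{69204}{20473}$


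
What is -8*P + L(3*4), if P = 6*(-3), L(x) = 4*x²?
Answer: 720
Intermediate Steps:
P = -18
-8*P + L(3*4) = -8*(-18) + 4*(3*4)² = 144 + 4*12² = 144 + 4*144 = 144 + 576 = 720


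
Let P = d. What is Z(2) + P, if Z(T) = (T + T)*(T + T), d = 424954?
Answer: 424970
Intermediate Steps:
Z(T) = 4*T**2 (Z(T) = (2*T)*(2*T) = 4*T**2)
P = 424954
Z(2) + P = 4*2**2 + 424954 = 4*4 + 424954 = 16 + 424954 = 424970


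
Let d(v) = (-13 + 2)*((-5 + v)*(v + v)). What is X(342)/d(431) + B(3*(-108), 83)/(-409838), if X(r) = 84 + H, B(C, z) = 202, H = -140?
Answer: -9011297/18812178957 ≈ -0.00047901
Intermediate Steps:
X(r) = -56 (X(r) = 84 - 140 = -56)
d(v) = -22*v*(-5 + v) (d(v) = -11*(-5 + v)*2*v = -22*v*(-5 + v))
X(342)/d(431) + B(3*(-108), 83)/(-409838) = -56*1/(9482*(5 - 1*431)) + 202/(-409838) = -56*1/(9482*(5 - 431)) + 202*(-1/409838) = -56/(22*431*(-426)) - 101/204919 = -56/(-4039332) - 101/204919 = -56*(-1/4039332) - 101/204919 = 14/1009833 - 101/204919 = -9011297/18812178957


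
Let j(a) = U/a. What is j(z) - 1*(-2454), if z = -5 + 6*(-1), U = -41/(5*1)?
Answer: 135011/55 ≈ 2454.7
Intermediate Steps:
U = -41/5 ≈ -8.2000
z = -11 (z = -5 - 6 = -11)
j(a) = -41/(5*a)
j(z) - 1*(-2454) = -41/5/(-11) - 1*(-2454) = -41/5*(-1/11) + 2454 = 41/55 + 2454 = 135011/55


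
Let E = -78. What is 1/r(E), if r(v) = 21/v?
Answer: -26/7 ≈ -3.7143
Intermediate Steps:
1/r(E) = 1/(21/(-78)) = 1/(21*(-1/78)) = 1/(-7/26) = -26/7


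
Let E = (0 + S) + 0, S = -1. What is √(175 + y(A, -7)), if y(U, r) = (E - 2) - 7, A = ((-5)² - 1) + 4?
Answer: √165 ≈ 12.845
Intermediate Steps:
E = -1 (E = (0 - 1) + 0 = -1 + 0 = -1)
A = 28 (A = (25 - 1) + 4 = 24 + 4 = 28)
y(U, r) = -10 (y(U, r) = (-1 - 2) - 7 = -3 - 7 = -10)
√(175 + y(A, -7)) = √(175 - 10) = √165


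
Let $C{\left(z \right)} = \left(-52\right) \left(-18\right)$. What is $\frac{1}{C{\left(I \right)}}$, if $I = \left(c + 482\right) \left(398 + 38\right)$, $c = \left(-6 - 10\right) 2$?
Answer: $\frac{1}{936} \approx 0.0010684$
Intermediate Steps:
$c = -32$ ($c = \left(-16\right) 2 = -32$)
$I = 196200$ ($I = \left(-32 + 482\right) \left(398 + 38\right) = 450 \cdot 436 = 196200$)
$C{\left(z \right)} = 936$
$\frac{1}{C{\left(I \right)}} = \frac{1}{936}$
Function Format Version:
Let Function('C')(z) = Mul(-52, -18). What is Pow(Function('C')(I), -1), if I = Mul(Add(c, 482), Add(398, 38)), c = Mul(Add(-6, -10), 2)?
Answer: Rational(1, 936) ≈ 0.0010684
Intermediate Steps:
c = -32 (c = Mul(-16, 2) = -32)
I = 196200 (I = Mul(Add(-32, 482), Add(398, 38)) = Mul(450, 436) = 196200)
Function('C')(z) = 936
Pow(Function('C')(I), -1) = Pow(936, -1) = Rational(1, 936)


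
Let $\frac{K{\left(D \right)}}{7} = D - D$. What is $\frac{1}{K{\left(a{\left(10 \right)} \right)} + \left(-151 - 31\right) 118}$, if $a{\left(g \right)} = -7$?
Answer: $- \frac{1}{21476} \approx -4.6564 \cdot 10^{-5}$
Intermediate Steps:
$K{\left(D \right)} = 0$ ($K{\left(D \right)} = 7 \left(D - D\right) = 7 \cdot 0 = 0$)
$\frac{1}{K{\left(a{\left(10 \right)} \right)} + \left(-151 - 31\right) 118} = \frac{1}{0 + \left(-151 - 31\right) 118} = \frac{1}{0 - 21476} = \frac{1}{-21476} = - \frac{1}{21476}$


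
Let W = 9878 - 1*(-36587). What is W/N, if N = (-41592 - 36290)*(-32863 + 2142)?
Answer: 46465/2392612922 ≈ 1.9420e-5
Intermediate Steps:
W = 46465 (W = 9878 + 36587 = 46465)
N = 2392612922 (N = -77882*(-30721) = 2392612922)
W/N = 46465/2392612922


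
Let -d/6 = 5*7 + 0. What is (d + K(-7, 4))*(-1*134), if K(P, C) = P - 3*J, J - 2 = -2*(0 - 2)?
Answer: 31490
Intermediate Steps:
J = 6 (J = 2 - 2*(0 - 2) = 2 - 2*(-2) = 2 + 4 = 6)
d = -210 (d = -6*(5*7 + 0) = -6*(35 + 0) = -6*35 = -210)
K(P, C) = -18 + P (K(P, C) = P - 3*6 = P - 18 = -18 + P)
(d + K(-7, 4))*(-1*134) = (-210 + (-18 - 7))*(-1*134) = (-210 - 25)*(-134) = -235*(-134) = 31490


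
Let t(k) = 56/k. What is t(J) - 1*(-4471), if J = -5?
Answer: 22299/5 ≈ 4459.8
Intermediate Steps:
t(J) - 1*(-4471) = 56/(-5) - 1*(-4471) = 56*(-⅕) + 4471 = -56/5 + 4471 = 22299/5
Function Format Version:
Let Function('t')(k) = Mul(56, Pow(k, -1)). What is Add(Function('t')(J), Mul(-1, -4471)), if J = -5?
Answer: Rational(22299, 5) ≈ 4459.8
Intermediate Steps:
Add(Function('t')(J), Mul(-1, -4471)) = Add(Mul(56, Pow(-5, -1)), Mul(-1, -4471)) = Add(Mul(56, Rational(-1, 5)), 4471) = Add(Rational(-56, 5), 4471) = Rational(22299, 5)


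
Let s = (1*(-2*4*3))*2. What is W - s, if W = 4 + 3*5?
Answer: 67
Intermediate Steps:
W = 19 (W = 4 + 15 = 19)
s = -48 (s = (1*(-8*3))*2 = (1*(-24))*2 = -24*2 = -48)
W - s = 19 - 1*(-48) = 19 + 48 = 67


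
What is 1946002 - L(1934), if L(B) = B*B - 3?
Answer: -1794351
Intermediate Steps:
L(B) = -3 + B² (L(B) = B² - 3 = -3 + B²)
1946002 - L(1934) = 1946002 - (-3 + 1934²) = 1946002 - (-3 + 3740356) = 1946002 - 1*3740353 = 1946002 - 3740353 = -1794351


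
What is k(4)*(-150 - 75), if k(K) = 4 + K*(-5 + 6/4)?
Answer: 2250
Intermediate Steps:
k(K) = 4 - 7*K/2 (k(K) = 4 + K*(-5 + 6*(¼)) = 4 + K*(-5 + 3/2) = 4 + K*(-7/2) = 4 - 7*K/2)
k(4)*(-150 - 75) = (4 - 7/2*4)*(-150 - 75) = (4 - 14)*(-225) = -10*(-225) = 2250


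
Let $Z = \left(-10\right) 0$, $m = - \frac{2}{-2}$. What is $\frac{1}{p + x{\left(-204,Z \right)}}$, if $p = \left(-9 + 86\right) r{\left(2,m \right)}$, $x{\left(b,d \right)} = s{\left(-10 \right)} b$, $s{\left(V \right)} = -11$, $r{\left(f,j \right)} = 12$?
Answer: $\frac{1}{3168} \approx 0.00031566$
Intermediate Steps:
$m = 1$ ($m = \left(-2\right) \left(- \frac{1}{2}\right) = 1$)
$Z = 0$
$x{\left(b,d \right)} = - 11 b$
$p = 924$ ($p = \left(-9 + 86\right) 12 = 77 \cdot 12 = 924$)
$\frac{1}{p + x{\left(-204,Z \right)}} = \frac{1}{924 - -2244} = \frac{1}{924 + 2244} = \frac{1}{3168}$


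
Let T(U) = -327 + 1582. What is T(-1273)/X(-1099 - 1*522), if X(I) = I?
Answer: -1255/1621 ≈ -0.77421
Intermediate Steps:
T(U) = 1255
T(-1273)/X(-1099 - 1*522) = 1255/(-1099 - 1*522) = 1255/(-1099 - 522) = 1255/(-1621) = 1255*(-1/1621) = -1255/1621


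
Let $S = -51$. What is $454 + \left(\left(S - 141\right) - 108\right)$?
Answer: $154$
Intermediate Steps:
$454 + \left(\left(S - 141\right) - 108\right) = 454 - 300 = 154$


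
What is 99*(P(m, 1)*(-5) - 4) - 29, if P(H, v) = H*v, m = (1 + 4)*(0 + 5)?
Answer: -12800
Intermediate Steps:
m = 25 (m = 5*5 = 25)
99*(P(m, 1)*(-5) - 4) - 29 = 99*((25*1)*(-5) - 4) - 29 = 99*(25*(-5) - 4) - 29 = 99*(-125 - 4) - 29 = 99*(-129) - 29 = -12771 - 29 = -12800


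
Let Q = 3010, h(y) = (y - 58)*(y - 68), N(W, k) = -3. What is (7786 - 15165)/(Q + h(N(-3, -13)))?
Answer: -7379/7341 ≈ -1.0052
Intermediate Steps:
h(y) = (-68 + y)*(-58 + y) (h(y) = (-58 + y)*(-68 + y) = (-68 + y)*(-58 + y))
(7786 - 15165)/(Q + h(N(-3, -13))) = (7786 - 15165)/(3010 + (3944 + (-3)**2 - 126*(-3))) = -7379/(3010 + (3944 + 9 + 378)) = -7379/(3010 + 4331) = -7379/7341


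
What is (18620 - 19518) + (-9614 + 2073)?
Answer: -8439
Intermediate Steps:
(18620 - 19518) + (-9614 + 2073) = -898 - 7541 = -8439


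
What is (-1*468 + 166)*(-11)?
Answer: 3322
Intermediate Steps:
(-1*468 + 166)*(-11) = (-468 + 166)*(-11) = -302*(-11) = 3322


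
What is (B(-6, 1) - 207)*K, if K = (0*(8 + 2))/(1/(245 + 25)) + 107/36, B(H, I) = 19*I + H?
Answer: -10379/18 ≈ -576.61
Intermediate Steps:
B(H, I) = H + 19*I
K = 107/36 (K = (0*10)/(1/270) + 107*(1/36) = 0/(1/270) + 107/36 = 0*270 + 107/36 = 0 + 107/36 = 107/36 ≈ 2.9722)
(B(-6, 1) - 207)*K = ((-6 + 19*1) - 207)*(107/36) = ((-6 + 19) - 207)*(107/36) = (13 - 207)*(107/36) = -194*107/36 = -10379/18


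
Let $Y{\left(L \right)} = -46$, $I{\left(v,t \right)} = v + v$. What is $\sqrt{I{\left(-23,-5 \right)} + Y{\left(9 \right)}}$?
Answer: $2 i \sqrt{23} \approx 9.5917 i$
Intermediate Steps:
$I{\left(v,t \right)} = 2 v$
$\sqrt{I{\left(-23,-5 \right)} + Y{\left(9 \right)}} = \sqrt{2 \left(-23\right) - 46} = \sqrt{-46 - 46} = \sqrt{-92} = 2 i \sqrt{23}$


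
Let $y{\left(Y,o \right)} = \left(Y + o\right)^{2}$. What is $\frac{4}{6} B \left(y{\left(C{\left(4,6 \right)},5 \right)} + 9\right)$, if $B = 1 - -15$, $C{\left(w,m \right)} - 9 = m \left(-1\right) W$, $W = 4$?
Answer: $\frac{3488}{3} \approx 1162.7$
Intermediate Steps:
$C{\left(w,m \right)} = 9 - 4 m$ ($C{\left(w,m \right)} = 9 + m \left(-1\right) 4 = 9 + - m 4 = 9 - 4 m$)
$B = 16$ ($B = 1 + 15 = 16$)
$\frac{4}{6} B \left(y{\left(C{\left(4,6 \right)},5 \right)} + 9\right) = \frac{4}{6} \cdot 16 \left(\left(\left(9 - 24\right) + 5\right)^{2} + 9\right) = 4 \cdot \frac{1}{6} \cdot 16 \left(\left(\left(9 - 24\right) + 5\right)^{2} + 9\right) = \frac{2}{3} \cdot 16 \left(\left(-15 + 5\right)^{2} + 9\right) = \frac{32 \left(\left(-10\right)^{2} + 9\right)}{3} = \frac{32 \left(100 + 9\right)}{3} = \frac{32}{3} \cdot 109 = \frac{3488}{3}$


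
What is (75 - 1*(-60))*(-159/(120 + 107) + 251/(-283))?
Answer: -13766490/64241 ≈ -214.29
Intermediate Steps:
(75 - 1*(-60))*(-159/(120 + 107) + 251/(-283)) = (75 + 60)*(-159/227 + 251*(-1/283)) = 135*(-159*1/227 - 251/283) = 135*(-159/227 - 251/283) = 135*(-101974/64241) = -13766490/64241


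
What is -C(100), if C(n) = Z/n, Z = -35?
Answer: 7/20 ≈ 0.35000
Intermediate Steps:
C(n) = -35/n
-C(100) = -(-35)/100 = -1*(-7/20) = 7/20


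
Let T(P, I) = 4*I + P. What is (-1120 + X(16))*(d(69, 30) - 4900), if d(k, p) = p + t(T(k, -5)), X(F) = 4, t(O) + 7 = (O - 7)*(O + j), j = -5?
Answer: 3380364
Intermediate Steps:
T(P, I) = P + 4*I
t(O) = -7 + (-7 + O)*(-5 + O) (t(O) = -7 + (O - 7)*(O - 5) = -7 + (-7 + O)*(-5 + O))
d(k, p) = 268 + p + (-20 + k)**2 - 12*k (d(k, p) = p + (28 + (k + 4*(-5))**2 - 12*(k + 4*(-5))) = p + (28 + (k - 20)**2 - 12*(k - 20)) = p + (28 + (-20 + k)**2 - 12*(-20 + k)) = p + (28 + (-20 + k)**2 + (240 - 12*k)) = p + (268 + (-20 + k)**2 - 12*k) = 268 + p + (-20 + k)**2 - 12*k)
(-1120 + X(16))*(d(69, 30) - 4900) = (-1120 + 4)*((668 + 30 + 69**2 - 52*69) - 4900) = -1116*((668 + 30 + 4761 - 3588) - 4900) = -1116*(1871 - 4900) = -1116*(-3029) = 3380364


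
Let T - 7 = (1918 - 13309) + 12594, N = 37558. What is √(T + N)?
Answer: 4*√2423 ≈ 196.90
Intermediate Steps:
T = 1210 (T = 7 + ((1918 - 13309) + 12594) = 7 + (-11391 + 12594) = 7 + 1203 = 1210)
√(T + N) = √(1210 + 37558) = √38768 = 4*√2423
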